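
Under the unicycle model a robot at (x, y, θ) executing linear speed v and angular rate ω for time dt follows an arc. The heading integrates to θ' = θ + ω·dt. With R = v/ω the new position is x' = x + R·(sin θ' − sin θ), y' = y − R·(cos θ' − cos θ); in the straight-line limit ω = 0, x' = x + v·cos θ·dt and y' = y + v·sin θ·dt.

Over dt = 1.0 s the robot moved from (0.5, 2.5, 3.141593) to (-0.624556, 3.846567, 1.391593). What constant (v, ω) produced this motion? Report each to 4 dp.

v = 2.0000, ω = -1.7500

Δθ = 1.391593 − 3.141593 = -1.750000
ω = Δθ/dt = -1.750000/1.0 = -1.7500
R = −Δy/(cos θ' − cos θ) = -1.1429
v = R·ω = -1.1429·-1.7500 = 2.0000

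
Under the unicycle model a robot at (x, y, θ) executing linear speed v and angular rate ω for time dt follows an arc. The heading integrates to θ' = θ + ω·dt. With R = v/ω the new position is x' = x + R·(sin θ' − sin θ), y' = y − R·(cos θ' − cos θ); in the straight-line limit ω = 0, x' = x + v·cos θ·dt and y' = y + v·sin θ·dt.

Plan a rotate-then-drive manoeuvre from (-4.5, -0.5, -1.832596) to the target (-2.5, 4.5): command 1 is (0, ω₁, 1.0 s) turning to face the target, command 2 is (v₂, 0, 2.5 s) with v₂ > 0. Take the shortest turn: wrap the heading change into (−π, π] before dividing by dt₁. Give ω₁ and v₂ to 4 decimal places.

ω₁ = 3.0229, v₂ = 2.1541

heading to target = atan2(4.5−-0.5, -2.5−-4.5) = 1.1903
Δθ = wrap(1.1903 − -1.8326) = 3.0229; ω₁ = Δθ/dt₁ = 3.0229
distance = √((-2.5−-4.5)² + (4.5−-0.5)²) = 5.3852; v₂ = distance/dt₂ = 2.1541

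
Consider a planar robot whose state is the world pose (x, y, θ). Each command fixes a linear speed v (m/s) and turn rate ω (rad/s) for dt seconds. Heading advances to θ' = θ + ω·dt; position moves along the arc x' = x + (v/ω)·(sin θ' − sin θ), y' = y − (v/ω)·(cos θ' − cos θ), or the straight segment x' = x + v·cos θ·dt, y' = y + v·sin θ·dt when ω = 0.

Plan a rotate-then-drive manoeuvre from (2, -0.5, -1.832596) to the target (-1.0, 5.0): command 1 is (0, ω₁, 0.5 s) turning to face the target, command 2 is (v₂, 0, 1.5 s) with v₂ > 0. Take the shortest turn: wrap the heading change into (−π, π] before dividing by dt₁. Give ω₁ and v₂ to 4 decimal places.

ω₁ = -4.7609, v₂ = 4.1767

heading to target = atan2(5−-0.5, -1−2) = 2.0701
Δθ = wrap(2.0701 − -1.8326) = -2.3804; ω₁ = Δθ/dt₁ = -4.7609
distance = √((-1−2)² + (5−-0.5)²) = 6.2650; v₂ = distance/dt₂ = 4.1767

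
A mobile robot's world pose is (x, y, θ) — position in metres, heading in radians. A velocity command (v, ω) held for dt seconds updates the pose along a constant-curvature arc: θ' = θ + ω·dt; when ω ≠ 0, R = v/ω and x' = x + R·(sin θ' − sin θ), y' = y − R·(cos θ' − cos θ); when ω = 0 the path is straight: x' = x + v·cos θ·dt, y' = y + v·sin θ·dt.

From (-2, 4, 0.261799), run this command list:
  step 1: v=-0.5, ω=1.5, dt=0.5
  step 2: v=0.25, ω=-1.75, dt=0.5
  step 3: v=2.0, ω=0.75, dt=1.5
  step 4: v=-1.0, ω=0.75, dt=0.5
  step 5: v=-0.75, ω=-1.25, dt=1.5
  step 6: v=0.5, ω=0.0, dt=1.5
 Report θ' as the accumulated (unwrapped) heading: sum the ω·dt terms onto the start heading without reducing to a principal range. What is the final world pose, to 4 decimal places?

step 1: θ'=1.0118 (R=-0.3333) → pose (-2.1963, 3.8548, 1.0118)
step 2: θ'=0.1368 (R=-0.1429) → pose (-2.0947, 3.9206, 0.1368)
step 3: θ'=1.2618 (R=2.6667) → pose (0.0820, 5.7514, 1.2618)
step 4: θ'=1.6368 (R=-1.3333) → pose (0.0218, 5.2580, 1.6368)
step 5: θ'=-0.2382 (R=0.6000) → pose (-0.7185, 4.6353, -0.2382)
step 6: θ'=-0.2382 (straight) → pose (0.0103, 4.4584, -0.2382)

(0.0103, 4.4584, -0.2382)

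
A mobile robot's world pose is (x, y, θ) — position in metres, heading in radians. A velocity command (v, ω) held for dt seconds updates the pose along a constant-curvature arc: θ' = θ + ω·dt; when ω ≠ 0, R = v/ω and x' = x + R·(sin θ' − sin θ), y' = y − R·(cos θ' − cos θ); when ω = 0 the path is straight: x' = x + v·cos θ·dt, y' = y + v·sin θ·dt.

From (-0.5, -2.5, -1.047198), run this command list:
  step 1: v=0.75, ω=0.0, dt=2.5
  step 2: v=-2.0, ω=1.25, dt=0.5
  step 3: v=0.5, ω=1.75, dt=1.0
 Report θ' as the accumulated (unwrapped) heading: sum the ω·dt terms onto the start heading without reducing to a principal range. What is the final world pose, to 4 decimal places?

step 1: θ'=-1.0472 (straight) → pose (0.4375, -4.1238, -1.0472)
step 2: θ'=-0.4222 (R=-1.6000) → pose (-0.2925, -3.4643, -0.4222)
step 3: θ'=1.3278 (R=0.2857) → pose (0.1019, -3.2724, 1.3278)

(0.1019, -3.2724, 1.3278)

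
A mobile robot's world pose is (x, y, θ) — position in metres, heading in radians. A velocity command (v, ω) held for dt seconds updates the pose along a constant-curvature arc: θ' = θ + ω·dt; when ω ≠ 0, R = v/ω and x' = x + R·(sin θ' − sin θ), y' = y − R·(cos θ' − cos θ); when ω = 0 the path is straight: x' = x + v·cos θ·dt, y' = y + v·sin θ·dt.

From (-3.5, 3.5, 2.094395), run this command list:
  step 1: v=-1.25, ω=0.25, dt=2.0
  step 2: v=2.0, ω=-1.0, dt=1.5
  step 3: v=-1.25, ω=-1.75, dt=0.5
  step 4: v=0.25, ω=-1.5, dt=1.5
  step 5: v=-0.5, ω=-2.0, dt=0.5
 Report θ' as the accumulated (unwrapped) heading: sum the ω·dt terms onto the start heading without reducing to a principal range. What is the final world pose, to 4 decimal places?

step 1: θ'=2.5944 (R=-5.0000) → pose (-1.7714, 1.7301, 2.5944)
step 2: θ'=1.0944 (R=-2.0000) → pose (-2.5081, 4.3552, 1.0944)
step 3: θ'=0.2194 (R=0.7143) → pose (-2.9874, 3.9856, 0.2194)
step 4: θ'=-2.0306 (R=-0.1667) → pose (-2.8017, 3.7490, -2.0306)
step 5: θ'=-3.0306 (R=0.2500) → pose (-2.6054, 3.8865, -3.0306)

(-2.6054, 3.8865, -3.0306)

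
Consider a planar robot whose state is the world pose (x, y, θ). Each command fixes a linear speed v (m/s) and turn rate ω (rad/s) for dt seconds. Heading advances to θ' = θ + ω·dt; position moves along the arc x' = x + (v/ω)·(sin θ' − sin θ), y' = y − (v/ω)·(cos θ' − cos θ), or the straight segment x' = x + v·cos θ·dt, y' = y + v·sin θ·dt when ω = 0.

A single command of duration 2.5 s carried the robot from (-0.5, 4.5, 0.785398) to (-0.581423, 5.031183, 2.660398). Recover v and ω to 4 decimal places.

Δθ = 2.660398 − 0.785398 = 1.875000
ω = Δθ/dt = 1.875000/2.5 = 0.7500
R = −Δy/(cos θ' − cos θ) = 0.3333
v = R·ω = 0.3333·0.7500 = 0.2500

v = 0.2500, ω = 0.7500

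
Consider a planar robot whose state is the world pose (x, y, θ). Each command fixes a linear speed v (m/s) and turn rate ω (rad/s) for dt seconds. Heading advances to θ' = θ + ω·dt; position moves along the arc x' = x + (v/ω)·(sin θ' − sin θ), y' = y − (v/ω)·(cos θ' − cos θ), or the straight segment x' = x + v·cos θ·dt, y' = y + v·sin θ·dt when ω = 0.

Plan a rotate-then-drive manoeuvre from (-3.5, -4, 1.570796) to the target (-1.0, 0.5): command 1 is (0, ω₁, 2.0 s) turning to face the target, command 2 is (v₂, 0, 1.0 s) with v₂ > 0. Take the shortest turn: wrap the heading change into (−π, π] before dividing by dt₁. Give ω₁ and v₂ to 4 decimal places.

heading to target = atan2(0.5−-4, -1−-3.5) = 1.0637
Δθ = wrap(1.0637 − 1.5708) = -0.5071; ω₁ = Δθ/dt₁ = -0.2535
distance = √((-1−-3.5)² + (0.5−-4)²) = 5.1478; v₂ = distance/dt₂ = 5.1478

ω₁ = -0.2535, v₂ = 5.1478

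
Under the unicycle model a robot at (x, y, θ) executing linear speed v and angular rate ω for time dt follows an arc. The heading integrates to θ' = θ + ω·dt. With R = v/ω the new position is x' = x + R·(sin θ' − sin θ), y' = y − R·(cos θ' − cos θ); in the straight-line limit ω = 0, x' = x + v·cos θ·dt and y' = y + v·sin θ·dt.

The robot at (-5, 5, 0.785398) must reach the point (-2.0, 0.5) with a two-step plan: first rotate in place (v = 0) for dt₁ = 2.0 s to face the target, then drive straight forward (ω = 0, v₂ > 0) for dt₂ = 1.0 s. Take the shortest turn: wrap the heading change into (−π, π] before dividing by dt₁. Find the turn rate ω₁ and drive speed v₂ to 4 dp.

heading to target = atan2(0.5−5, -2−-5) = -0.9828
Δθ = wrap(-0.9828 − 0.7854) = -1.7682; ω₁ = Δθ/dt₁ = -0.8841
distance = √((-2−-5)² + (0.5−5)²) = 5.4083; v₂ = distance/dt₂ = 5.4083

ω₁ = -0.8841, v₂ = 5.4083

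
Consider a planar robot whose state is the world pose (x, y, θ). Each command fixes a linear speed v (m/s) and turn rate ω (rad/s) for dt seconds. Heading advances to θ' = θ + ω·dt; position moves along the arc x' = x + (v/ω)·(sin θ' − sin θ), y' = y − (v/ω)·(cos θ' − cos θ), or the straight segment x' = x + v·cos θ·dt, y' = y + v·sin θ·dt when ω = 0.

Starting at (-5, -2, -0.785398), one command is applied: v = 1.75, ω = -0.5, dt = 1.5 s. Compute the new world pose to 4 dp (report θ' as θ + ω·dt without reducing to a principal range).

(-3.9771, -4.3510, -1.5354)

θ' = -0.7854 + -0.5·1.5 = -1.5354
R = v/ω = 1.75/-0.5 = -3.5000
x' = -5 + -3.5000·(sin -1.5354 − sin -0.7854) = -3.9771
y' = -2 − -3.5000·(cos -1.5354 − cos -0.7854) = -4.3510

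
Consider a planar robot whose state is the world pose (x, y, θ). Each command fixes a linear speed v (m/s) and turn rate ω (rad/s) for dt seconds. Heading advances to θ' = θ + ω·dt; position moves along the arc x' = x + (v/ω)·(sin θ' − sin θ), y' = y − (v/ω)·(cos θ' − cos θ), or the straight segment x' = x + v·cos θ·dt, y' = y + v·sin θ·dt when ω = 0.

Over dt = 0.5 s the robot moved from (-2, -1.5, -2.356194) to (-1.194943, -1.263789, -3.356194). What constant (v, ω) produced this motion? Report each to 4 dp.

Δθ = -3.356194 − -2.356194 = -1.000000
ω = Δθ/dt = -1.000000/0.5 = -2.0000
R = Δx/(sin θ' − sin θ) = 0.8750
v = R·ω = 0.8750·-2.0000 = -1.7500

v = -1.7500, ω = -2.0000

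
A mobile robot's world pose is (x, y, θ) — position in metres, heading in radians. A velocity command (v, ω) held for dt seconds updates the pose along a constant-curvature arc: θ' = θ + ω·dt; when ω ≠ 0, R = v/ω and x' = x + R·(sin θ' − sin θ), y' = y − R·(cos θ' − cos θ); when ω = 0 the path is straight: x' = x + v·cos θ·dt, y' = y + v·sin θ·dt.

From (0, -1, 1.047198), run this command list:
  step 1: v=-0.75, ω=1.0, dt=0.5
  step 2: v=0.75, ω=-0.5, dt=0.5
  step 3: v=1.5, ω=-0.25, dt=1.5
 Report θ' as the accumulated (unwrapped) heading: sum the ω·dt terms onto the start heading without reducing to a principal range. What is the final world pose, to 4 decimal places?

(0.9503, 1.0158, 0.9222)

step 1: θ'=1.5472 (R=-0.7500) → pose (-0.1003, -1.3573, 1.5472)
step 2: θ'=1.2972 (R=-1.5000) → pose (-0.0449, -0.9874, 1.2972)
step 3: θ'=0.9222 (R=-6.0000) → pose (0.9503, 1.0158, 0.9222)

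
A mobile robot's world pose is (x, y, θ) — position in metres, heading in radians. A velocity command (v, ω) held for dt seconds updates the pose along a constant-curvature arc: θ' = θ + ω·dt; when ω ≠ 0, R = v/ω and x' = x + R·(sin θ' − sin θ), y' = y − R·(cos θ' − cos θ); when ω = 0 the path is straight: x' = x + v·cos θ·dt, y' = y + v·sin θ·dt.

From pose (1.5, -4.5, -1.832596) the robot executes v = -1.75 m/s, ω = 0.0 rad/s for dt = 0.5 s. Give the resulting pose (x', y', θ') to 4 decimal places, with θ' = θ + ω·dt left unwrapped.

(1.7265, -3.6548, -1.8326)

θ' = -1.8326 + 0.0·0.5 = -1.8326
ω = 0 → straight: x' = 1.5 + -1.75·cos(-1.8326)·0.5 = 1.7265
y' = -4.5 + -1.75·sin(-1.8326)·0.5 = -3.6548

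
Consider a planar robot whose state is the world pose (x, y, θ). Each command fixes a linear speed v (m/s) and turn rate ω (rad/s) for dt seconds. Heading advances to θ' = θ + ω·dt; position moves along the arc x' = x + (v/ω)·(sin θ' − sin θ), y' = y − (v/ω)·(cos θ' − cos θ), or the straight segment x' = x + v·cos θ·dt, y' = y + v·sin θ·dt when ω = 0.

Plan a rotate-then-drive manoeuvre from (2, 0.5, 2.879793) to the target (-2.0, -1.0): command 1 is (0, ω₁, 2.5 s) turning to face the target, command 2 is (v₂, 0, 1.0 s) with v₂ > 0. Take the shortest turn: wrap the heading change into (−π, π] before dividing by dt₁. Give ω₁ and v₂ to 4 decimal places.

heading to target = atan2(-1−0.5, -2−2) = -2.7828
Δθ = wrap(-2.7828 − 2.8798) = 0.6206; ω₁ = Δθ/dt₁ = 0.2482
distance = √((-2−2)² + (-1−0.5)²) = 4.2720; v₂ = distance/dt₂ = 4.2720

ω₁ = 0.2482, v₂ = 4.2720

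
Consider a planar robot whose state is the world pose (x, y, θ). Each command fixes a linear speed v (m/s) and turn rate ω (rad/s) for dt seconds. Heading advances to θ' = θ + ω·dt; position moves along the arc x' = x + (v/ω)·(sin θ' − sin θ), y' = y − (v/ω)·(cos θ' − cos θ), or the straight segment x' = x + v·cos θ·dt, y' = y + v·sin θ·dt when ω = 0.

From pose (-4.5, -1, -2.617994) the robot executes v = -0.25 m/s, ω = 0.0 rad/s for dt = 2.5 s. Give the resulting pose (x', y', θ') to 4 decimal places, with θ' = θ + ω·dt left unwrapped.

(-3.9587, -0.6875, -2.6180)

θ' = -2.6180 + 0.0·2.5 = -2.6180
ω = 0 → straight: x' = -4.5 + -0.25·cos(-2.6180)·2.5 = -3.9587
y' = -1 + -0.25·sin(-2.6180)·2.5 = -0.6875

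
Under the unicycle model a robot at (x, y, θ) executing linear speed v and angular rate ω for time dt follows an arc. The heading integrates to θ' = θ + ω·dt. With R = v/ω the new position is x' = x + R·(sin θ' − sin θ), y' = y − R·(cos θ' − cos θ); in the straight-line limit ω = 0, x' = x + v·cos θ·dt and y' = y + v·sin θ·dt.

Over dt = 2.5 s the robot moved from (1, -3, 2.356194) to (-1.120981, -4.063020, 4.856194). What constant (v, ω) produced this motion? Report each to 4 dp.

v = 1.2500, ω = 1.0000

Δθ = 4.856194 − 2.356194 = 2.500000
ω = Δθ/dt = 2.500000/2.5 = 1.0000
R = Δx/(sin θ' − sin θ) = 1.2500
v = R·ω = 1.2500·1.0000 = 1.2500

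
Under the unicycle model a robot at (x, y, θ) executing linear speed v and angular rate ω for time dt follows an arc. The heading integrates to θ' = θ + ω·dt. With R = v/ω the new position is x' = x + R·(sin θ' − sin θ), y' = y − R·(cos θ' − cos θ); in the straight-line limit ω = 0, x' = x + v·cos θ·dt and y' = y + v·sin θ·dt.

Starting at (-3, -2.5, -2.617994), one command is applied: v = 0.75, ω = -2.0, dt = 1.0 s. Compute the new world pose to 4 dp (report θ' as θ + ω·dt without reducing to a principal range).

θ' = -2.6180 + -2.0·1.0 = -4.6180
R = v/ω = 0.75/-2.0 = -0.3750
x' = -3 + -0.3750·(sin -4.6180 − sin -2.6180) = -3.5608
y' = -2.5 − -0.3750·(cos -4.6180 − cos -2.6180) = -2.2106

(-3.5608, -2.2106, -4.6180)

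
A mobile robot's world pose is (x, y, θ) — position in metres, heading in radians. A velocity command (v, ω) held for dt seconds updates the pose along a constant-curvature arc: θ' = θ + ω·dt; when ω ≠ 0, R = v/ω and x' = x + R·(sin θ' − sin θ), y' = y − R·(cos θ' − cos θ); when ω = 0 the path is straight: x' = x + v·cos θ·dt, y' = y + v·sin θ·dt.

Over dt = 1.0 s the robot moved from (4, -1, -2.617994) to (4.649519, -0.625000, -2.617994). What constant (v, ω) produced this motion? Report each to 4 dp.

v = -0.7500, ω = 0.0000

Δθ = -2.617994 − -2.617994 = 0.000000
ω = Δθ/dt = 0.000000/1.0 = 0.0000
ω = 0 → v = (Δx·cos θ + Δy·sin θ)/dt = -0.7500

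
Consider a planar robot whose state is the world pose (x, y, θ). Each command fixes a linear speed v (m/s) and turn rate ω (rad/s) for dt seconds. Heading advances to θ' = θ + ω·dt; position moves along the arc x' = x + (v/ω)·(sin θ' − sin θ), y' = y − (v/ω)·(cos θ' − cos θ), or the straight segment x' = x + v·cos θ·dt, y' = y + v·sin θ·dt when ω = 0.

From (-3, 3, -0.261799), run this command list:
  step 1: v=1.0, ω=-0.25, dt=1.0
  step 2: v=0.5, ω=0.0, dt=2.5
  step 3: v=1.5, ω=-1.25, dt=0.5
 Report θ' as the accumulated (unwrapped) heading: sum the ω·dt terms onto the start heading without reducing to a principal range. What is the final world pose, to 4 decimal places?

(-0.4854, 1.4699, -1.1368)

step 1: θ'=-0.5118 (R=-4.0000) → pose (-2.0763, 2.6238, -0.5118)
step 2: θ'=-0.5118 (straight) → pose (-0.9865, 2.0116, -0.5118)
step 3: θ'=-1.1368 (R=-1.2000) → pose (-0.4854, 1.4699, -1.1368)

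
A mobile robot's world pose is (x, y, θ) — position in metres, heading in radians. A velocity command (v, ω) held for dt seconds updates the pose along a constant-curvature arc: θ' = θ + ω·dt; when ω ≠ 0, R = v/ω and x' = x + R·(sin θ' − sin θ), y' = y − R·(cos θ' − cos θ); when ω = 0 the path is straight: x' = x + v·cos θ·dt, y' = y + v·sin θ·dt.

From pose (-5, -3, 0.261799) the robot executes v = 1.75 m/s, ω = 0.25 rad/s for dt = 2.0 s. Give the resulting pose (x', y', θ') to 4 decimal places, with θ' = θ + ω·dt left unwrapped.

θ' = 0.2618 + 0.25·2.0 = 0.7618
R = v/ω = 1.75/0.25 = 7.0000
x' = -5 + 7.0000·(sin 0.7618 − sin 0.2618) = -1.9802
y' = -3 − 7.0000·(cos 0.7618 − cos 0.2618) = -1.3037

(-1.9802, -1.3037, 0.7618)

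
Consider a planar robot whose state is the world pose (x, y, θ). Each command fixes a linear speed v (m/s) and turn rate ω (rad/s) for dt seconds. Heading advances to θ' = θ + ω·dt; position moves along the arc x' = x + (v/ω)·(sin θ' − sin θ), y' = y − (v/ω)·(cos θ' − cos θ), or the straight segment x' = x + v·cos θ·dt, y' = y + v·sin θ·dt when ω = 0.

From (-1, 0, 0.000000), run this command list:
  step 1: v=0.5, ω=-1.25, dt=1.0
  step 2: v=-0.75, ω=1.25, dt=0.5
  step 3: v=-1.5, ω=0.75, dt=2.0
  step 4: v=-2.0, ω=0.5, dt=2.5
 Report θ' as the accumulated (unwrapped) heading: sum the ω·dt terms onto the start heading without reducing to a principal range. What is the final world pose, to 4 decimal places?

(-3.8751, -4.9855, 2.1250)

step 1: θ'=-1.2500 (R=-0.4000) → pose (-0.6204, -0.2739, -1.2500)
step 2: θ'=-0.6250 (R=-0.6000) → pose (-0.8387, 0.0235, -0.6250)
step 3: θ'=0.8750 (R=-2.0000) → pose (-3.5440, -0.3164, 0.8750)
step 4: θ'=2.1250 (R=-4.0000) → pose (-3.8751, -4.9855, 2.1250)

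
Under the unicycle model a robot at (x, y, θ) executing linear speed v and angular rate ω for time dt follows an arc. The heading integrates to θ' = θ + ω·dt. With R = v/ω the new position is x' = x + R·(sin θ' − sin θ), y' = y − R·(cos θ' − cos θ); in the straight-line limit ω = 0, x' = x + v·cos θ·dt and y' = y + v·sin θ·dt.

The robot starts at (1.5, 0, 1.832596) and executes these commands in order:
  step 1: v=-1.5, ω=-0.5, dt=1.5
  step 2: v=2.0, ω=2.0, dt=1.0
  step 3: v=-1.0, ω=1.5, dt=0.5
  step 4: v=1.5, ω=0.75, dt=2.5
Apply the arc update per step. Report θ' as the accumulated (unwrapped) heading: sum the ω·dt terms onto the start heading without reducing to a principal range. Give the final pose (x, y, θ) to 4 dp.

step 1: θ'=1.0826 (R=3.0000) → pose (1.2518, -2.1836, 1.0826)
step 2: θ'=3.0826 (R=1.0000) → pose (0.4275, -0.7163, 3.0826)
step 3: θ'=3.8326 (R=-0.6667) → pose (0.8917, -0.5645, 3.8326)
step 4: θ'=5.7076 (R=2.0000) → pose (1.0777, -3.7835, 5.7076)

(1.0777, -3.7835, 5.7076)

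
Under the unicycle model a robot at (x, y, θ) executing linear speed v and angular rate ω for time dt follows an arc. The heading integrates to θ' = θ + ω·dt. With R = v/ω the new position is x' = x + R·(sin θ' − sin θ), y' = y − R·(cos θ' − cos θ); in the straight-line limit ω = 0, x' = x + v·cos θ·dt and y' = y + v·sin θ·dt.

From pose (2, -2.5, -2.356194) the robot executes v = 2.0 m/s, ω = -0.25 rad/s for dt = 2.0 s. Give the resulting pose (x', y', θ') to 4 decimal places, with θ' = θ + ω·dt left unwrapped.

θ' = -2.3562 + -0.25·2.0 = -2.8562
R = v/ω = 2.0/-0.25 = -8.0000
x' = 2 + -8.0000·(sin -2.8562 − sin -2.3562) = -1.4045
y' = -2.5 − -8.0000·(cos -2.8562 − cos -2.3562) = -4.5195

(-1.4045, -4.5195, -2.8562)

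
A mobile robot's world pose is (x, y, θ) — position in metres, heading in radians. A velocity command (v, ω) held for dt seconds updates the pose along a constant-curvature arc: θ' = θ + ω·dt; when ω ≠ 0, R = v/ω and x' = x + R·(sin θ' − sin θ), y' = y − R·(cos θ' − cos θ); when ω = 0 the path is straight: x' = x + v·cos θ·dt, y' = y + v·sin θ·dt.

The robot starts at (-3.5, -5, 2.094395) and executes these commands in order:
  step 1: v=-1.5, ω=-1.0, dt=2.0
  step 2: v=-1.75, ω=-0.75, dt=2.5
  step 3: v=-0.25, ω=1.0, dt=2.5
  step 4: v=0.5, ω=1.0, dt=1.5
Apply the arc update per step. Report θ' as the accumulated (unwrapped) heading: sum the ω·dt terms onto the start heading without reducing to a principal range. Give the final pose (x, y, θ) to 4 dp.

(-7.5000, -3.5161, 2.2194)

step 1: θ'=0.0944 (R=1.5000) → pose (-4.6577, -7.2433, 0.0944)
step 2: θ'=-1.7806 (R=2.3333) → pose (-7.1597, -4.4344, -1.7806)
step 3: θ'=0.7194 (R=-0.2500) → pose (-7.5690, -4.1943, 0.7194)
step 4: θ'=2.2194 (R=0.5000) → pose (-7.5000, -3.5161, 2.2194)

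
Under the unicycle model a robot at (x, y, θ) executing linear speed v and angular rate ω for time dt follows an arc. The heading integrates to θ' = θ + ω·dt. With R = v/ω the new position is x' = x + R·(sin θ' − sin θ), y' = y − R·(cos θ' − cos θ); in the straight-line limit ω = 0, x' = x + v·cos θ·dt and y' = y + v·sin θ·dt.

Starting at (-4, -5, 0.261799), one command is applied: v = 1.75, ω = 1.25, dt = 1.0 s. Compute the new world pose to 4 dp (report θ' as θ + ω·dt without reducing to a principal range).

(-2.9648, -3.7303, 1.5118)

θ' = 0.2618 + 1.25·1.0 = 1.5118
R = v/ω = 1.75/1.25 = 1.4000
x' = -4 + 1.4000·(sin 1.5118 − sin 0.2618) = -2.9648
y' = -5 − 1.4000·(cos 1.5118 − cos 0.2618) = -3.7303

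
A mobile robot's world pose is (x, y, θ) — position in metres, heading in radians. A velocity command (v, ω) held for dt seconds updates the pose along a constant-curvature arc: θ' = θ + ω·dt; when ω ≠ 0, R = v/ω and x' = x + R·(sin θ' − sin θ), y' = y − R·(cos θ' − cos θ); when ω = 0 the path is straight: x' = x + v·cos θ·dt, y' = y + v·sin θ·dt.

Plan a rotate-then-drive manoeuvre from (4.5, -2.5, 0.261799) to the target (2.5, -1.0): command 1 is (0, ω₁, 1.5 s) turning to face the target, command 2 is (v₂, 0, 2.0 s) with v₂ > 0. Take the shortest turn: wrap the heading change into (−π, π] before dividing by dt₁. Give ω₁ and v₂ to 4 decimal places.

heading to target = atan2(-1−-2.5, 2.5−4.5) = 2.4981
Δθ = wrap(2.4981 − 0.2618) = 2.2363; ω₁ = Δθ/dt₁ = 1.4909
distance = √((2.5−4.5)² + (-1−-2.5)²) = 2.5000; v₂ = distance/dt₂ = 1.2500

ω₁ = 1.4909, v₂ = 1.2500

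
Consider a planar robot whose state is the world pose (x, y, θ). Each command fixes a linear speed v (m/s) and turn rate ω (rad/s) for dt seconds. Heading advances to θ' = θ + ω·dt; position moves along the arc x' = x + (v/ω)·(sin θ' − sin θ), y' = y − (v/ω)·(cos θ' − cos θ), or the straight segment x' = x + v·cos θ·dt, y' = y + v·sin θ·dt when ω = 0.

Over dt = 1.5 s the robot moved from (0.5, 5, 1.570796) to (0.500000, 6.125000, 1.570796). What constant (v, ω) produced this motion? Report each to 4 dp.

v = 0.7500, ω = 0.0000

Δθ = 1.570796 − 1.570796 = 0.000000
ω = Δθ/dt = 0.000000/1.5 = 0.0000
ω = 0 → v = (Δx·cos θ + Δy·sin θ)/dt = 0.7500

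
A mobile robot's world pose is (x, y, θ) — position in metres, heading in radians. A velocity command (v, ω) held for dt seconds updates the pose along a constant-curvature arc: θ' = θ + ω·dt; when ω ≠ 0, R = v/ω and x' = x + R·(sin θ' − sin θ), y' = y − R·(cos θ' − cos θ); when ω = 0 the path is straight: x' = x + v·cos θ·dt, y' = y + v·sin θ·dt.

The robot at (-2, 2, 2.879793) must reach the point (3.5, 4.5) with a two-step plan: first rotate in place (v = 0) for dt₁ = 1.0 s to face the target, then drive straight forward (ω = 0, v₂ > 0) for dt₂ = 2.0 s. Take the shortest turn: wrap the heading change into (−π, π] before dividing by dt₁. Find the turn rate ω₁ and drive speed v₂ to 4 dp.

heading to target = atan2(4.5−2, 3.5−-2) = 0.4266
Δθ = wrap(0.4266 − 2.8798) = -2.4532; ω₁ = Δθ/dt₁ = -2.4532
distance = √((3.5−-2)² + (4.5−2)²) = 6.0415; v₂ = distance/dt₂ = 3.0208

ω₁ = -2.4532, v₂ = 3.0208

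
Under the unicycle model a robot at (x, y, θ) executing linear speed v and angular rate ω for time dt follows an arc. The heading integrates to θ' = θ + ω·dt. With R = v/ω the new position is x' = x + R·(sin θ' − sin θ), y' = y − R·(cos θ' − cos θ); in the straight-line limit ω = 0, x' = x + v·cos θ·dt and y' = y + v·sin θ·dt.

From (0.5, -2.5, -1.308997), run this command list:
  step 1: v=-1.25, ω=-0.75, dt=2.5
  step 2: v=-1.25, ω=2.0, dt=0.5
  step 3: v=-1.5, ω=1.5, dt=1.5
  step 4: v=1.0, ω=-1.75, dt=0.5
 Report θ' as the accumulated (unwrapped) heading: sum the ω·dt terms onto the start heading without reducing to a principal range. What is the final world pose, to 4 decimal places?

step 1: θ'=-3.1840 (R=1.6667) → pose (2.1805, -0.4035, -3.1840)
step 2: θ'=-2.1840 (R=-0.6250) → pose (2.7182, -0.1387, -2.1840)
step 3: θ'=0.0660 (R=-1.0000) → pose (1.8344, 1.4346, 0.0660)
step 4: θ'=-0.8090 (R=-0.5714) → pose (2.2856, 1.2588, -0.8090)

(2.2856, 1.2588, -0.8090)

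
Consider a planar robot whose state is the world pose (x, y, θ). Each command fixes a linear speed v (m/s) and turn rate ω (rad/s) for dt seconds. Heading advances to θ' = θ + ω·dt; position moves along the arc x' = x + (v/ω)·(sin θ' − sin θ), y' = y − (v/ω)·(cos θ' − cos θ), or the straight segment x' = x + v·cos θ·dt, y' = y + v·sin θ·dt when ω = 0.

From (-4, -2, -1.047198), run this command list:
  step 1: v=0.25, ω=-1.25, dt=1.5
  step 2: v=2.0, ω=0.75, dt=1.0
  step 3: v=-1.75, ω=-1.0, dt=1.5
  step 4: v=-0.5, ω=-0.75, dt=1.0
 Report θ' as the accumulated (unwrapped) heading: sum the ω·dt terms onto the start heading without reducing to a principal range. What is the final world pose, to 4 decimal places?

(-3.1181, -3.2542, -4.4222)

step 1: θ'=-2.9222 (R=-0.2000) → pose (-4.1297, -2.2952, -2.9222)
step 2: θ'=-2.1722 (R=2.6667) → pose (-5.7481, -3.3892, -2.1722)
step 3: θ'=-3.6722 (R=1.7500) → pose (-3.4195, -2.8699, -3.6722)
step 4: θ'=-4.4222 (R=0.6667) → pose (-3.1181, -3.2542, -4.4222)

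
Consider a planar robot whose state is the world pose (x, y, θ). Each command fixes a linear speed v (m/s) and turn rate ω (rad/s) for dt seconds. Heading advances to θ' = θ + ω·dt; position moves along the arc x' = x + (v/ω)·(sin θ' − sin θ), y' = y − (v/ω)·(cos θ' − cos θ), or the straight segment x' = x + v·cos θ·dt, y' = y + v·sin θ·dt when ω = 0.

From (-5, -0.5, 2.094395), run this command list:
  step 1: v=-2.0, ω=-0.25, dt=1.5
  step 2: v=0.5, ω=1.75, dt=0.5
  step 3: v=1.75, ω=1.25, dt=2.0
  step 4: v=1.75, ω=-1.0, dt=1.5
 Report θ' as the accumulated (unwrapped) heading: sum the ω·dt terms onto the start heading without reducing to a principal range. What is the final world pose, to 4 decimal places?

step 1: θ'=1.7194 (R=8.0000) → pose (-4.0164, -3.3156, 1.7194)
step 2: θ'=2.5944 (R=0.2857) → pose (-4.1503, -3.1139, 2.5944)
step 3: θ'=5.0944 (R=1.4000) → pose (-6.1778, -4.8314, 5.0944)
step 4: θ'=3.5944 (R=-1.7500) → pose (-7.0360, -7.0574, 3.5944)

(-7.0360, -7.0574, 3.5944)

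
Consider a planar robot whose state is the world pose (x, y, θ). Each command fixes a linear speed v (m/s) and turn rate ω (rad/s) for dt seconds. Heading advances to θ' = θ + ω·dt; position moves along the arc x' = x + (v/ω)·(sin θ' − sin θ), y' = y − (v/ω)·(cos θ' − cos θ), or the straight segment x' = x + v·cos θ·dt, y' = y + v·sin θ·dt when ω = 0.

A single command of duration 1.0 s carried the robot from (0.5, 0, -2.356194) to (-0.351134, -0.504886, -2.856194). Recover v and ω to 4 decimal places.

v = 1.0000, ω = -0.5000

Δθ = -2.856194 − -2.356194 = -0.500000
ω = Δθ/dt = -0.500000/1.0 = -0.5000
R = Δx/(sin θ' − sin θ) = -2.0000
v = R·ω = -2.0000·-0.5000 = 1.0000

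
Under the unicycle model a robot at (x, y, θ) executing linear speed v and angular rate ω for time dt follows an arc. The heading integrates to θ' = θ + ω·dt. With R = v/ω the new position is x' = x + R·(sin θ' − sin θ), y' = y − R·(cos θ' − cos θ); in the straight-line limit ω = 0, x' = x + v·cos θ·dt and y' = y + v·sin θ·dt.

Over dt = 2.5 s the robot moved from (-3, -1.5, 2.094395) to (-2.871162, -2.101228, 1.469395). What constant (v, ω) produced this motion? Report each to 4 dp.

v = -0.2500, ω = -0.2500

Δθ = 1.469395 − 2.094395 = -0.625000
ω = Δθ/dt = -0.625000/2.5 = -0.2500
R = −Δy/(cos θ' − cos θ) = 1.0000
v = R·ω = 1.0000·-0.2500 = -0.2500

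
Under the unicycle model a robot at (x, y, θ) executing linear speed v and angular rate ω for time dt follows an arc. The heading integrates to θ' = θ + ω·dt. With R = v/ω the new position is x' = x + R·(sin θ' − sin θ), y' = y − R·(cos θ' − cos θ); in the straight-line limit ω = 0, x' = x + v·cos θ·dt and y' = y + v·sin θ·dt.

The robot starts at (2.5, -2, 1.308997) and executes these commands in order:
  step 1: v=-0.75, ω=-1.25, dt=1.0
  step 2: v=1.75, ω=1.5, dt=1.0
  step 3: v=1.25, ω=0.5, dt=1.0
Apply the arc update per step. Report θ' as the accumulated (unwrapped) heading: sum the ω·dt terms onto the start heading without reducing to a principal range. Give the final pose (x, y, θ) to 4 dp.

(2.7617, -0.0907, 2.0590)

step 1: θ'=0.0590 (R=0.6000) → pose (1.9558, -2.4437, 0.0590)
step 2: θ'=1.5590 (R=1.1667) → pose (3.0536, -1.2928, 1.5590)
step 3: θ'=2.0590 (R=2.5000) → pose (2.7617, -0.0907, 2.0590)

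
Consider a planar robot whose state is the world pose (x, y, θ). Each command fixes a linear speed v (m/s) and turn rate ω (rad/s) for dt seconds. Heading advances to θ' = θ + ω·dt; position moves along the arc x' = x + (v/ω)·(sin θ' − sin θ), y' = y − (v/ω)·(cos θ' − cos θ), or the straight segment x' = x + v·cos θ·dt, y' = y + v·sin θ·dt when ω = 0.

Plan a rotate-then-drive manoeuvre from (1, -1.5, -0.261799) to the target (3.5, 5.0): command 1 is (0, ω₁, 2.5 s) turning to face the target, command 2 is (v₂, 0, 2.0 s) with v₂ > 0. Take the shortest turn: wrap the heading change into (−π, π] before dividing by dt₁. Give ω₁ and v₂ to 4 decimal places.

ω₁ = 0.5862, v₂ = 3.4821

heading to target = atan2(5−-1.5, 3.5−1) = 1.2036
Δθ = wrap(1.2036 − -0.2618) = 1.4654; ω₁ = Δθ/dt₁ = 0.5862
distance = √((3.5−1)² + (5−-1.5)²) = 6.9642; v₂ = distance/dt₂ = 3.4821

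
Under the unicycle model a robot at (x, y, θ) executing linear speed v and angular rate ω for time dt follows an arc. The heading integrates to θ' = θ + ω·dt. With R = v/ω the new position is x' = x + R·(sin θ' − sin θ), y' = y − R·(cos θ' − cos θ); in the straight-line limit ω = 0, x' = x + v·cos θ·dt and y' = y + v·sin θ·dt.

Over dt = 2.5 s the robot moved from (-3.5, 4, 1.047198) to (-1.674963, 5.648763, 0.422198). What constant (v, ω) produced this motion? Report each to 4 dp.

Δθ = 0.422198 − 1.047198 = -0.625000
ω = Δθ/dt = -0.625000/2.5 = -0.2500
R = Δx/(sin θ' − sin θ) = -4.0000
v = R·ω = -4.0000·-0.2500 = 1.0000

v = 1.0000, ω = -0.2500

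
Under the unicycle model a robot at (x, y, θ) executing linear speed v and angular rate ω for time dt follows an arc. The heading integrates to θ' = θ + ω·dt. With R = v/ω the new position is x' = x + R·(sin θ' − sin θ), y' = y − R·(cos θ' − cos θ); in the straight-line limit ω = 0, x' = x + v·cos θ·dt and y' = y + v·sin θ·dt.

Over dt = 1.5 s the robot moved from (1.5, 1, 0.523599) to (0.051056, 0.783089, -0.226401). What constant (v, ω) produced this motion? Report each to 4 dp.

v = -1.0000, ω = -0.5000

Δθ = -0.226401 − 0.523599 = -0.750000
ω = Δθ/dt = -0.750000/1.5 = -0.5000
R = Δx/(sin θ' − sin θ) = 2.0000
v = R·ω = 2.0000·-0.5000 = -1.0000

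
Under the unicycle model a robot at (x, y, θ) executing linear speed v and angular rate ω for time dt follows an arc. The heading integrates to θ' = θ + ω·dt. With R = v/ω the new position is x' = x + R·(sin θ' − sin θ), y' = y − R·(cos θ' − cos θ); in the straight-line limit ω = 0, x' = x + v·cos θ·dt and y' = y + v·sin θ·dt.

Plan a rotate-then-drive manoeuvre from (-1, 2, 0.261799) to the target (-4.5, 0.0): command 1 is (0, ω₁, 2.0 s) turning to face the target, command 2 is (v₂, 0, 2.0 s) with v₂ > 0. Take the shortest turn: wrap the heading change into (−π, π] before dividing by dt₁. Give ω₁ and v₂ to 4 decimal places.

ω₁ = -1.4421, v₂ = 2.0156

heading to target = atan2(0−2, -4.5−-1) = -2.6224
Δθ = wrap(-2.6224 − 0.2618) = -2.8842; ω₁ = Δθ/dt₁ = -1.4421
distance = √((-4.5−-1)² + (0−2)²) = 4.0311; v₂ = distance/dt₂ = 2.0156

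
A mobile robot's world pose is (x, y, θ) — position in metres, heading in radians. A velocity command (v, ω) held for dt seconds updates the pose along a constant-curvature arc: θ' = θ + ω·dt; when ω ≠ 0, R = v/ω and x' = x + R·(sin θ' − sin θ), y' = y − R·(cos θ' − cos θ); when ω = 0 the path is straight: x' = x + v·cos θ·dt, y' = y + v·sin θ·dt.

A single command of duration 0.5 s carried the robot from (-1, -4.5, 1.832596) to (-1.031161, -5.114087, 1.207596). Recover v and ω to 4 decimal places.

Δθ = 1.207596 − 1.832596 = -0.625000
ω = Δθ/dt = -0.625000/0.5 = -1.2500
R = −Δy/(cos θ' − cos θ) = 1.0000
v = R·ω = 1.0000·-1.2500 = -1.2500

v = -1.2500, ω = -1.2500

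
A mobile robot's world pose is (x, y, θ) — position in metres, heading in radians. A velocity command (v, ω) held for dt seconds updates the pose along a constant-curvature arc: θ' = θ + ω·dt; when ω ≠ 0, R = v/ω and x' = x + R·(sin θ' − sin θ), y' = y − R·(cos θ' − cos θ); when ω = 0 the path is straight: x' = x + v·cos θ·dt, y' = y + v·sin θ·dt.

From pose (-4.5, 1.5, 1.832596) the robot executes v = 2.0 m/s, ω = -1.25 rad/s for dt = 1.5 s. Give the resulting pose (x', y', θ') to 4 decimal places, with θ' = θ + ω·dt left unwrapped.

(-2.8867, 3.5127, -0.0424)

θ' = 1.8326 + -1.25·1.5 = -0.0424
R = v/ω = 2.0/-1.25 = -1.6000
x' = -4.5 + -1.6000·(sin -0.0424 − sin 1.8326) = -2.8867
y' = 1.5 − -1.6000·(cos -0.0424 − cos 1.8326) = 3.5127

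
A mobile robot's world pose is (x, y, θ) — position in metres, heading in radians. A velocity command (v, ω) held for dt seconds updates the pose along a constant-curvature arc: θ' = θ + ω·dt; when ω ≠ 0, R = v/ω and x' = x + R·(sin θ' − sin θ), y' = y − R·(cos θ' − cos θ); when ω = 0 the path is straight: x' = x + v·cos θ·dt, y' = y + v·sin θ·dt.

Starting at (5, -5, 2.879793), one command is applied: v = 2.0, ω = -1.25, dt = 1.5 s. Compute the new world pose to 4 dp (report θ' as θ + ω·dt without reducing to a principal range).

(4.0636, -2.5965, 1.0048)

θ' = 2.8798 + -1.25·1.5 = 1.0048
R = v/ω = 2.0/-1.25 = -1.6000
x' = 5 + -1.6000·(sin 1.0048 − sin 2.8798) = 4.0636
y' = -5 − -1.6000·(cos 1.0048 − cos 2.8798) = -2.5965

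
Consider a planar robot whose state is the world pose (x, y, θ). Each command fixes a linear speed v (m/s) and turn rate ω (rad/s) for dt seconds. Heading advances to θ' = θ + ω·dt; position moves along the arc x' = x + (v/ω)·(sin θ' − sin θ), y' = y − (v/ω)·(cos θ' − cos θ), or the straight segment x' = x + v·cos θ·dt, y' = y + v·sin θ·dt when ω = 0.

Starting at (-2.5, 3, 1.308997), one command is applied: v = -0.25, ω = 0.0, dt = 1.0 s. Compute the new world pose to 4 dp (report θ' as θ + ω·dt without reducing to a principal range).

θ' = 1.3090 + 0.0·1.0 = 1.3090
ω = 0 → straight: x' = -2.5 + -0.25·cos(1.3090)·1.0 = -2.5647
y' = 3 + -0.25·sin(1.3090)·1.0 = 2.7585

(-2.5647, 2.7585, 1.3090)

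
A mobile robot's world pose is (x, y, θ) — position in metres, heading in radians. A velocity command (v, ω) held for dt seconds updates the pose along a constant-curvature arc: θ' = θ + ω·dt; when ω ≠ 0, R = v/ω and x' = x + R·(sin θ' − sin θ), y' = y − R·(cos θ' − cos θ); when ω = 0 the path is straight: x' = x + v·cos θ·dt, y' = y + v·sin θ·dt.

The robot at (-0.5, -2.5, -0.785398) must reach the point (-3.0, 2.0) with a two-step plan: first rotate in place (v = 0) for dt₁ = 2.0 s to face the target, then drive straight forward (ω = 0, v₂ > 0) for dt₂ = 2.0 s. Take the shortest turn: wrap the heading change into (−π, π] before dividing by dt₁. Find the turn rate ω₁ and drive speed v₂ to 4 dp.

ω₁ = 1.4316, v₂ = 2.5739

heading to target = atan2(2−-2.5, -3−-0.5) = 2.0779
Δθ = wrap(2.0779 − -0.7854) = 2.8633; ω₁ = Δθ/dt₁ = 1.4316
distance = √((-3−-0.5)² + (2−-2.5)²) = 5.1478; v₂ = distance/dt₂ = 2.5739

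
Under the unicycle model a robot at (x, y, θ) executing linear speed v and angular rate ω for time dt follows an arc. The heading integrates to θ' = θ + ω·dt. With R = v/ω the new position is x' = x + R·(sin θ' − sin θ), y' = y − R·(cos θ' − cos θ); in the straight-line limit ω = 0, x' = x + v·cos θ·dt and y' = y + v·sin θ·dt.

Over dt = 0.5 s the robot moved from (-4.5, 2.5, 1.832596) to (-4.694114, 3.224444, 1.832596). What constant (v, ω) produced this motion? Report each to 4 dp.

v = 1.5000, ω = 0.0000

Δθ = 1.832596 − 1.832596 = 0.000000
ω = Δθ/dt = 0.000000/0.5 = 0.0000
ω = 0 → v = (Δx·cos θ + Δy·sin θ)/dt = 1.5000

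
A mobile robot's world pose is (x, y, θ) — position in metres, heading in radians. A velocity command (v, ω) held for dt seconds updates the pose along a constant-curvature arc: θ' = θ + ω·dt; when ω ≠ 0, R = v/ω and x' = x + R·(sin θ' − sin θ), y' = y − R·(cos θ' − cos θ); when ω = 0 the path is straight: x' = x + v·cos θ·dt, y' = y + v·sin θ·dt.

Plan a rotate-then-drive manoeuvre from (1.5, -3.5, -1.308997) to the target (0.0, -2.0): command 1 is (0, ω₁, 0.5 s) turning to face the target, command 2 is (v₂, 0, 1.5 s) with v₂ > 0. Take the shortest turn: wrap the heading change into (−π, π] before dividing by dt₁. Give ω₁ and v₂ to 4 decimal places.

ω₁ = -5.2360, v₂ = 1.4142

heading to target = atan2(-2−-3.5, 0−1.5) = 2.3562
Δθ = wrap(2.3562 − -1.3090) = -2.6180; ω₁ = Δθ/dt₁ = -5.2360
distance = √((0−1.5)² + (-2−-3.5)²) = 2.1213; v₂ = distance/dt₂ = 1.4142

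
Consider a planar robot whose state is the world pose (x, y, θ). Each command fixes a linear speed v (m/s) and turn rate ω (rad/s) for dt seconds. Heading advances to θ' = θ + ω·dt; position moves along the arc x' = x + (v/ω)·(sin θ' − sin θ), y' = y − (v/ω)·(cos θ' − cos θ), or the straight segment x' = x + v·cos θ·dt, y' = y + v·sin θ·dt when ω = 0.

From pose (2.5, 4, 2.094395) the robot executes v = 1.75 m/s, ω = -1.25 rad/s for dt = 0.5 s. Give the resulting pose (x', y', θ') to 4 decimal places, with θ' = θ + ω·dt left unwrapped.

θ' = 2.0944 + -1.25·0.5 = 1.4694
R = v/ω = 1.75/-1.25 = -1.4000
x' = 2.5 + -1.4000·(sin 1.4694 − sin 2.0944) = 2.3196
y' = 4 − -1.4000·(cos 1.4694 − cos 2.0944) = 4.8417

(2.3196, 4.8417, 1.4694)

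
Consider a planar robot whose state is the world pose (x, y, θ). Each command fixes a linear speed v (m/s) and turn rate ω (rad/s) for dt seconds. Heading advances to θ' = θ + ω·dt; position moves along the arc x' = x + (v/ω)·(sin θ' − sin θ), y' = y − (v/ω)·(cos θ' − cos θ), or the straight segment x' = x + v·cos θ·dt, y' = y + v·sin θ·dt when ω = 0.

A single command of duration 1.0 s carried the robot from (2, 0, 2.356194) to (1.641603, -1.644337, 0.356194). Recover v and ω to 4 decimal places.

Δθ = 0.356194 − 2.356194 = -2.000000
ω = Δθ/dt = -2.000000/1.0 = -2.0000
R = −Δy/(cos θ' − cos θ) = 1.0000
v = R·ω = 1.0000·-2.0000 = -2.0000

v = -2.0000, ω = -2.0000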